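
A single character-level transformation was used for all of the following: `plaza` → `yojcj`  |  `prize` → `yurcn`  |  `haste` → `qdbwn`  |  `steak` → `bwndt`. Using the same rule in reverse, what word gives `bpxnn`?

smoke

Shifts by position in plaza: pos 0: p→y (+9), pos 1: l→o (+3), pos 2: a→j (+9), pos 3: z→c (+3) — repeating every 2. The shifts repeat in a cycle of length 2: positions 0,1,… shift by +9, +3, then the pattern repeats.
Reversing it on bpxnn: b−9=s, p−3=m, x−9=o, n−3=k, n−9=e.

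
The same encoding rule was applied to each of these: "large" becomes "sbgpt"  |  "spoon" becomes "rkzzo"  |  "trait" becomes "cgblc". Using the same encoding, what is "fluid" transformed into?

esnli

l(11)→s(18) and a(0)→b(1) fit y≡11x+1 (mod 26); the inverse of 11 mod 26 is 19. Treating letters as 0–25, the rule is x ↦ 11x + 1 (mod 26).
On fluid: f(5)→11·5+1≡4=e; l(11)→11·11+1≡18=s; u(20)→11·20+1≡13=n; i(8)→11·8+1≡11=l; d(3)→11·3+1≡8=i (all mod 26).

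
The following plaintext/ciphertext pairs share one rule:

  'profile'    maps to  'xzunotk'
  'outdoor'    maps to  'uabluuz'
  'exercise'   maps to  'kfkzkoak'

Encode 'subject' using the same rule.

aajrkkb

The shift depends on letter class: consonant p→x is +8, but vowel o→u is +6. Vowels shift forward by 6 and consonants shift forward by 8.
Applying it to subject: s(cons)+8=a, u(vowel)+6=a, b(cons)+8=j, j(cons)+8=r, e(vowel)+6=k, c(cons)+8=k, t(cons)+8=b.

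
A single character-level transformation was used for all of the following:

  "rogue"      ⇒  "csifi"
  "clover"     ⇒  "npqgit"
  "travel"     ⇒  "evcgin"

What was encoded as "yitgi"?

nerve

Shifts by position in rogue: pos 0: r→c (+11), pos 1: o→s (+4), pos 2: g→i (+2), pos 3: u→f (+11), pos 4: e→i (+4) — repeating every 3. The shifts repeat in a cycle of length 3: positions 0,1,… shift by +11, +4, +2, then the pattern repeats.
Reversing it on yitgi: y−11=n, i−4=e, t−2=r, g−11=v, i−4=e.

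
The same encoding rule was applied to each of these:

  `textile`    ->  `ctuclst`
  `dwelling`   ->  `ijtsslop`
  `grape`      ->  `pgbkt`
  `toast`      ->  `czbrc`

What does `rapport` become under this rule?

t(19)→c(2) and e(4)→t(19) fit y≡11x+1 (mod 26); the inverse of 11 mod 26 is 19. This is an affine cipher: with a=0,…,z=25, each position x becomes (11x+1) mod 26.
For rapport: r(17)→11·17+1≡6=g; a(0)→11·0+1≡1=b; p(15)→11·15+1≡10=k; p(15)→11·15+1≡10=k; o(14)→11·14+1≡25=z; r(17)→11·17+1≡6=g; t(19)→11·19+1≡2=c (all mod 26).

gbkkzgc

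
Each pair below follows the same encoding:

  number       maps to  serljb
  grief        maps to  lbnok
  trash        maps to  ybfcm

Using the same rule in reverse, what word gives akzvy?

vault

Shifts by position in number: pos 0: n→s (+5), pos 1: u→e (+10), pos 2: m→r (+5), pos 3: b→l (+10) — repeating every 2. The shifts repeat in a cycle of length 2: positions 0,1,… shift by +5, +10, then the pattern repeats.
Undoing it on akzvy: a−5=v, k−10=a, z−5=u, v−10=l, y−5=t.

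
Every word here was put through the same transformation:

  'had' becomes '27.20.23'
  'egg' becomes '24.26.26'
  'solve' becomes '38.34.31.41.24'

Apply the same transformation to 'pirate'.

35.28.37.20.39.24

The number is (letter's place in the alphabet, a=1) + 19.
On pirate: p=16→35, i=9→28, r=18→37, a=1→20, t=20→39, e=5→24.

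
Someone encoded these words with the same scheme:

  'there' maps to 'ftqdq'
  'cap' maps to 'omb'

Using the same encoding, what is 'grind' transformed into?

It's a constant shift of +12 (ROT12).
Applying it to grind: g+12=s, r+12=d, i+12=u, n+12=z, d+12=p.

sduzp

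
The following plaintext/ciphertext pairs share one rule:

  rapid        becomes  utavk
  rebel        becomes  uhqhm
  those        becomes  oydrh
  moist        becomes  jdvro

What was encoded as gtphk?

naked

r(17)→u(20) and a(0)→t(19) fit y≡23x+19 (mod 26); the inverse of 23 mod 26 is 17. Treating letters as 0–25, the rule is x ↦ 23x + 19 (mod 26).
Decoding gtphk: g(6)→17·(6−19)≡13=n; t(19)→17·(19−19)≡0=a; p(15)→17·(15−19)≡10=k; h(7)→17·(7−19)≡4=e; k(10)→17·(10−19)≡3=d (all mod 26).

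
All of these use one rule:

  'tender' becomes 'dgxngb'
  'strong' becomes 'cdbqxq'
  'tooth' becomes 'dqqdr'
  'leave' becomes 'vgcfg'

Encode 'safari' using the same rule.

ccpcbk

The rule splits by letter class: vowels +2, consonants +10.
Applying it to safari: s(cons)+10=c, a(vowel)+2=c, f(cons)+10=p, a(vowel)+2=c, r(cons)+10=b, i(vowel)+2=k.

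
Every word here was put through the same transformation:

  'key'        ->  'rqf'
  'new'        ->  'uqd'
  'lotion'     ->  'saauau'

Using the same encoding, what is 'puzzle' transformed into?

wgggsq

The shift depends on letter class: consonant k→r is +7, but vowel e→q is +12. Vowels shift forward by 12 and consonants shift forward by 7.
On puzzle: p(cons)+7=w, u(vowel)+12=g, z(cons)+7=g, z(cons)+7=g, l(cons)+7=s, e(vowel)+12=q.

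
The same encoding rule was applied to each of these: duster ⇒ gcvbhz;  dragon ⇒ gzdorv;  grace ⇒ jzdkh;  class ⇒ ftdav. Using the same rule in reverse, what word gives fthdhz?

clever

It's a Vigenère-style cipher with numeric key [3,8]: position i shifts by key[i mod 2].
Decoding fthdhz: f−3=c, t−8=l, h−3=e, d−8=v, h−3=e, z−8=r.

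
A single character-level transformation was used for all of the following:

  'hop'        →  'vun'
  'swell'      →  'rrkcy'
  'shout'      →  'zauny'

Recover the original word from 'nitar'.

Read the word backwards and shift each letter +6.
Reversing it on nitar: shift back: n−6=h, i−6=c, t−6=n, a−6=u, r−6=l → hcnul; then reverse → lunch.

lunch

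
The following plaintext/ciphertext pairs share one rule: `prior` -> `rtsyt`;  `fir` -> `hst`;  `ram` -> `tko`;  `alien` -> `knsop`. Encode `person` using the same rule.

rotuyp

The shift depends on letter class: consonant p→r is +2, but vowel i→s is +10. The rule splits by letter class: vowels +10, consonants +2.
For person: p(cons)+2=r, e(vowel)+10=o, r(cons)+2=t, s(cons)+2=u, o(vowel)+10=y, n(cons)+2=p.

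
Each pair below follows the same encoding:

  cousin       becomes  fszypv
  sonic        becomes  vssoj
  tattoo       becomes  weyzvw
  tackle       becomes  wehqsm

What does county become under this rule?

In cousin: c→f is +3, o→s is +4, u→z is +5, s→y is +6 — the shift increases by 1 each position. Each letter shifts forward by (position + 3), i.e. 3, 4, 5, … — the shift grows by one for each successive letter.
On county: c+3=f, o+4=s, u+5=z, n+6=t, t+7=a, y+8=g.

fsztag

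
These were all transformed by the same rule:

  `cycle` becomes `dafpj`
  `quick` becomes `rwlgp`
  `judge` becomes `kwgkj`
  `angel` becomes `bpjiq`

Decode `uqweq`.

total

In cycle: c→d is +1, y→a is +2, c→f is +3, l→p is +4 — the shift increases by 1 each position. Letter i (0-indexed) is shifted by i+1, so successive shifts are 1, 2, 3, ….
Decoding uqweq: u−1=t, q−2=o, w−3=t, e−4=a, q−5=l.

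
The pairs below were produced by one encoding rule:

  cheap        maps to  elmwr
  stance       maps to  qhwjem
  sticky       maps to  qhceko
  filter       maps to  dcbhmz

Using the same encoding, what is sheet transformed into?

qlmmh

c(2)→e(4) and h(7)→l(11) fit y≡17x+22 (mod 26); the inverse of 17 mod 26 is 23. This is an affine cipher: with a=0,…,z=25, each position x becomes (17x+22) mod 26.
Applying it to sheet: s(18)→17·18+22≡16=q; h(7)→17·7+22≡11=l; e(4)→17·4+22≡12=m; e(4)→17·4+22≡12=m; t(19)→17·19+22≡7=h (all mod 26).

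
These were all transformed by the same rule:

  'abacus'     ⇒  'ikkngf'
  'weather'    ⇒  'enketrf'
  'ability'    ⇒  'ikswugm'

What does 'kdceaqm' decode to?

custody

In abacus: a→i is +8, b→k is +9, a→k is +10, c→n is +11 — the shift increases by 1 each position. Letter i (0-indexed) is shifted by i+8, so successive shifts are 8, 9, 10, ….
Decoding kdceaqm: k−8=c, d−9=u, c−10=s, e−11=t, a−12=o, q−13=d, m−14=y.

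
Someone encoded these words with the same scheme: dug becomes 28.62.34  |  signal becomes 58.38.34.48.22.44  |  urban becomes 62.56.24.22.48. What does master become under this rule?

d(#4)→28 and u(#21)→62: differences scale by 2, so n = 2·pos + 20. With a=1..z=26, the number is 2·pos + 20.
On master: m=13→46, a=1→22, s=19→58, t=20→60, e=5→30, r=18→56.

46.22.58.60.30.56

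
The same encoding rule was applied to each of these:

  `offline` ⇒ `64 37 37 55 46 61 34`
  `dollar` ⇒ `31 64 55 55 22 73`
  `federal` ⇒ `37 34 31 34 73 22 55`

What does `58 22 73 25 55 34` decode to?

marble

o(#15)→64 and f(#6)→37: differences scale by 3, so n = 3·pos + 19. With a=1..z=26, the number is 3·pos + 19.
Undoing it on 58 22 73 25 55 34: 58→(58−19)÷3=13=m, 22→(22−19)÷3=1=a, 73→(73−19)÷3=18=r, 25→(25−19)÷3=2=b, 55→(55−19)÷3=12=l, 34→(34−19)÷3=5=e.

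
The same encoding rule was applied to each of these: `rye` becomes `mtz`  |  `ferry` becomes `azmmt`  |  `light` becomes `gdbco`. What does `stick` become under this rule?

Compare letters: r→m is +21, y→t is +21, e→z is +21 — a constant shift. Every letter moves 21 places later in the alphabet, wrapping around z→a.
For stick: s+21=n, t+21=o, i+21=d, c+21=x, k+21=f.

nodxf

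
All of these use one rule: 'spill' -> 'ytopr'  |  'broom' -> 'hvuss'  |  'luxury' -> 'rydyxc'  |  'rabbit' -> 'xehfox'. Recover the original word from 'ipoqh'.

Shifts by position in spill: pos 0: s→y (+6), pos 1: p→t (+4), pos 2: i→o (+6), pos 3: l→p (+4) — repeating every 2. The shifts repeat in a cycle of length 2: positions 0,1,… shift by +6, +4, then the pattern repeats.
Reversing it on ipoqh: i−6=c, p−4=l, o−6=i, q−4=m, h−6=b.

climb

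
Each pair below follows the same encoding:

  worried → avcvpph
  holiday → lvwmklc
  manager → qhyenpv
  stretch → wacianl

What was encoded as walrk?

Shifts by position in worried: pos 0: w→a (+4), pos 1: o→v (+7), pos 2: r→c (+11), pos 3: r→v (+4), pos 4: i→p (+7), pos 5: e→p (+11) — repeating every 3. The shifts repeat in a cycle of length 3: positions 0,1,… shift by +4, +7, +11, then the pattern repeats.
Reversing it on walrk: w−4=s, a−7=t, l−11=a, r−4=n, k−7=d.

stand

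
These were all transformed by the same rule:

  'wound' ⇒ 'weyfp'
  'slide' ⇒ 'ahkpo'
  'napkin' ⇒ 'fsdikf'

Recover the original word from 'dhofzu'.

plenty

w(22)→w(22) and o(14)→e(4) fit y≡25x+18 (mod 26); the inverse of 25 mod 26 is 25. Each letter's alphabet position (a=0..z=25) is mapped through 25·x+18 mod 26 — an affine cipher.
Reversing it on dhofzu: d(3)→25·(3−18)≡15=p; h(7)→25·(7−18)≡11=l; o(14)→25·(14−18)≡4=e; f(5)→25·(5−18)≡13=n; z(25)→25·(25−18)≡19=t; u(20)→25·(20−18)≡24=y (all mod 26).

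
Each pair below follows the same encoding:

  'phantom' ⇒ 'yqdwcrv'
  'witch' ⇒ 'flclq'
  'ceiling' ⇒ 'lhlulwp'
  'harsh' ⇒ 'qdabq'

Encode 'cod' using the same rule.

lrm

The shift depends on letter class: consonant p→y is +9, but vowel a→d is +3. The rule splits by letter class: vowels +3, consonants +9.
On cod: c(cons)+9=l, o(vowel)+3=r, d(cons)+9=m.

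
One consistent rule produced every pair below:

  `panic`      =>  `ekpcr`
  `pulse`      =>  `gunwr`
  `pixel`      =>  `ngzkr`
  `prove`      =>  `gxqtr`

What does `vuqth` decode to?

Two steps: reverse the string, then apply a Caesar shift of +2.
Undoing it on vuqth: shift back: v−2=t, u−2=s, q−2=o, t−2=r, h−2=f → tsorf; then reverse → frost.

frost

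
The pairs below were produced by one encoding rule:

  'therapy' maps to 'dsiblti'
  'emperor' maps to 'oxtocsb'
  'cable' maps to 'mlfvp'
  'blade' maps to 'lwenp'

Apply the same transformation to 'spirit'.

A repeating key of period 3 is used — shifts +10, +11, +4 over and over.
For spirit: s+10=c, p+11=a, i+4=m, r+10=b, i+11=t, t+4=x.

cambtx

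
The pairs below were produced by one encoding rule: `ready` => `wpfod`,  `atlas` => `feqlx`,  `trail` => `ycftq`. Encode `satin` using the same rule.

Shifts by position in ready: pos 0: r→w (+5), pos 1: e→p (+11), pos 2: a→f (+5), pos 3: d→o (+11) — repeating every 2. The shifts repeat in a cycle of length 2: positions 0,1,… shift by +5, +11, then the pattern repeats.
On satin: s+5=x, a+11=l, t+5=y, i+11=t, n+5=s.

xlyts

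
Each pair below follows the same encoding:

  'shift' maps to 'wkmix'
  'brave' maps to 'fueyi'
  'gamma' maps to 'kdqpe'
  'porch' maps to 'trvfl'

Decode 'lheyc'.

The shifts repeat in a cycle of length 2: positions 0,1,… shift by +4, +3, then the pattern repeats.
Decoding lheyc: l−4=h, h−3=e, e−4=a, y−3=v, c−4=y.

heavy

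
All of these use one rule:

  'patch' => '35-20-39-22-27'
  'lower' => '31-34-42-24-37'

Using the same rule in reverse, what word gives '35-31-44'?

Each letter is replaced by its alphabet position (a=1..z=26) + 19.
Decoding 35-31-44: 35→(35−19)÷1=16=p, 31→(31−19)÷1=12=l, 44→(44−19)÷1=25=y.

ply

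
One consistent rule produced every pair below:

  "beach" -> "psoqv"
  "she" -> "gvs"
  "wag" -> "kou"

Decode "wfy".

irk

Compare letters: b→p is +14, e→s is +14, a→o is +14 — a constant shift. Every letter moves 14 places later in the alphabet, wrapping around z→a.
Undoing it on wfy: w−14=i, f−14=r, y−14=k.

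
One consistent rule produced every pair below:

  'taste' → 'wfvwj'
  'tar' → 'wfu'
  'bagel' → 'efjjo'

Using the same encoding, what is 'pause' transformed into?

sfzvj

Two shifts are in play — +5 for a/e/i/o/u, +3 for every other letter.
On pause: p(cons)+3=s, a(vowel)+5=f, u(vowel)+5=z, s(cons)+3=v, e(vowel)+5=j.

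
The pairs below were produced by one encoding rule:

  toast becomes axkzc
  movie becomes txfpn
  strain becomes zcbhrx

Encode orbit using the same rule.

valpc

Shifts by position in toast: pos 0: t→a (+7), pos 1: o→x (+9), pos 2: a→k (+10), pos 3: s→z (+7), pos 4: t→c (+9) — repeating every 3. The shifts repeat in a cycle of length 3: positions 0,1,… shift by +7, +9, +10, then the pattern repeats.
On orbit: o+7=v, r+9=a, b+10=l, i+7=p, t+9=c.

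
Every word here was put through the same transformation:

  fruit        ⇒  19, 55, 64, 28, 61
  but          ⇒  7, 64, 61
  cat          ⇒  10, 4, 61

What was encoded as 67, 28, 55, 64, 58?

f(#6)→19 and r(#18)→55: differences scale by 3, so n = 3·pos + 1. With a=1..z=26, the number is 3·pos + 1.
Undoing it on 67, 28, 55, 64, 58: 67→(67−1)÷3=22=v, 28→(28−1)÷3=9=i, 55→(55−1)÷3=18=r, 64→(64−1)÷3=21=u, 58→(58−1)÷3=19=s.

virus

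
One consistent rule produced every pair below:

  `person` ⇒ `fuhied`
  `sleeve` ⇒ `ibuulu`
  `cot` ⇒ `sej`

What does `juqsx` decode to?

teach

This is a Caesar cipher with shift 16.
Undoing it on juqsx: j−16=t, u−16=e, q−16=a, s−16=c, x−16=h.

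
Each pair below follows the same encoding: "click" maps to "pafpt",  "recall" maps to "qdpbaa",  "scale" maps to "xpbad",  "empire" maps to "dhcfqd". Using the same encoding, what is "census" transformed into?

pdoxlx

c(2)→p(15) and l(11)→a(0) fit y≡7x+1 (mod 26); the inverse of 7 mod 26 is 15. This is an affine cipher: with a=0,…,z=25, each position x becomes (7x+1) mod 26.
Applying it to census: c(2)→7·2+1≡15=p; e(4)→7·4+1≡3=d; n(13)→7·13+1≡14=o; s(18)→7·18+1≡23=x; u(20)→7·20+1≡11=l; s(18)→7·18+1≡23=x (all mod 26).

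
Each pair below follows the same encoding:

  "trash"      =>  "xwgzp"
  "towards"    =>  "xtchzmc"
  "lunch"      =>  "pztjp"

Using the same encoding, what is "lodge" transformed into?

In trash: t→x is +4, r→w is +5, a→g is +6, s→z is +7 — the shift increases by 1 each position. The shift increases by 1 at each position, starting from +4: 4, 5, 6, ….
Applying it to lodge: l+4=p, o+5=t, d+6=j, g+7=n, e+8=m.

ptjnm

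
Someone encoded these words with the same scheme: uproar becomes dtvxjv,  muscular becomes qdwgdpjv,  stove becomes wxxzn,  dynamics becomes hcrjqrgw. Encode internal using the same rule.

The shift depends on letter class: consonant p→t is +4, but vowel u→d is +9. The rule splits by letter class: vowels +9, consonants +4.
Applying it to internal: i(vowel)+9=r, n(cons)+4=r, t(cons)+4=x, e(vowel)+9=n, r(cons)+4=v, n(cons)+4=r, a(vowel)+9=j, l(cons)+4=p.

rrxnvrjp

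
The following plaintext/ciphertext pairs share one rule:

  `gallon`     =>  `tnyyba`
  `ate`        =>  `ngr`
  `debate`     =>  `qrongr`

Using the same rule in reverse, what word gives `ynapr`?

It's a constant shift of +13 (ROT13).
Decoding ynapr: y−13=l, n−13=a, a−13=n, p−13=c, r−13=e.

lance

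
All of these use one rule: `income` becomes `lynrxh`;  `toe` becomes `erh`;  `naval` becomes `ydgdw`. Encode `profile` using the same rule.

acrqlwh

The rule splits by letter class: vowels +3, consonants +11.
For profile: p(cons)+11=a, r(cons)+11=c, o(vowel)+3=r, f(cons)+11=q, i(vowel)+3=l, l(cons)+11=w, e(vowel)+3=h.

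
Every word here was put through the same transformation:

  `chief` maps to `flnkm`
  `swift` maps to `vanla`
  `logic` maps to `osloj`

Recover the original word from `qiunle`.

nephew

In chief: c→f is +3, h→l is +4, i→n is +5, e→k is +6 — the shift increases by 1 each position. The shift increases by 1 at each position, starting from +3: 3, 4, 5, ….
Undoing it on qiunle: q−3=n, i−4=e, u−5=p, n−6=h, l−7=e, e−8=w.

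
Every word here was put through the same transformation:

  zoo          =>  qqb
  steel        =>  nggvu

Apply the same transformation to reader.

The word is reversed, then every letter is shifted forward by 2.
For reader: reverse → redaer; then shift: r+2=t, e+2=g, d+2=f, a+2=c, e+2=g, r+2=t.

tgfcgt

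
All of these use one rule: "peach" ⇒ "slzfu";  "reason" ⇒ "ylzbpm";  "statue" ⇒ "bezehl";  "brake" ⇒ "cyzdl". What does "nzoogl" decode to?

p(15)→s(18) and e(4)→l(11) fit y≡3x+25 (mod 26); the inverse of 3 mod 26 is 9. This is an affine cipher: with a=0,…,z=25, each position x becomes (3x+25) mod 26.
Decoding nzoogl: n(13)→9·(13−25)≡22=w; z(25)→9·(25−25)≡0=a; o(14)→9·(14−25)≡5=f; o(14)→9·(14−25)≡5=f; g(6)→9·(6−25)≡11=l; l(11)→9·(11−25)≡4=e (all mod 26).

waffle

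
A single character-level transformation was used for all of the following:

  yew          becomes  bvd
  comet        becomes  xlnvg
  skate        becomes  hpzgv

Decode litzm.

organ

Each pair mirrors across the alphabet (y↔b, e↔v, w↔d): positions sum to 25. Each letter is replaced by its mirror in the alphabet: a↔z, b↔y, c↔x, and so on (the Atbash cipher).
Reversing it on litzm: l↔o, i↔r, t↔g, z↔a, m↔n.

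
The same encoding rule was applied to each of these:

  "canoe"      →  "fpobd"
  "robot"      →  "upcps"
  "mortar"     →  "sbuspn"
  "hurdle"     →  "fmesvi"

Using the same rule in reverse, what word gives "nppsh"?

The output letters match the input read backwards, each shifted +1: canoe reversed is eonac. Read the word backwards and shift each letter +1.
Reversing it on nppsh: shift back: n−1=m, p−1=o, p−1=o, s−1=r, h−1=g → moorg; then reverse → groom.

groom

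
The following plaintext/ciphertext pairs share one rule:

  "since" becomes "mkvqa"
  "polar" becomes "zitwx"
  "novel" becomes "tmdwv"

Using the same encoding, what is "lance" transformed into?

The output letters match the input read backwards, each shifted +8: since reversed is ecnis. The word is reversed, then every letter is shifted forward by 8.
For lance: reverse → ecnal; then shift: e+8=m, c+8=k, n+8=v, a+8=i, l+8=t.

mkvit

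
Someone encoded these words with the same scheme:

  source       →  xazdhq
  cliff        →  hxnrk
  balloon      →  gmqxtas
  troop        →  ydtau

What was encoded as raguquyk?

It's a Vigenère-style cipher with numeric key [5,12]: position i shifts by key[i mod 2].
Reversing it on raguquyk: r−5=m, a−12=o, g−5=b, u−12=i, q−5=l, u−12=i, y−5=t, k−12=y.

mobility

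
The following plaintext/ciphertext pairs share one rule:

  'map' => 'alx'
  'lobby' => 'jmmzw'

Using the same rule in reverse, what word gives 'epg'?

vet

The output letters match the input read backwards, each shifted +11: map reversed is pam. The word is reversed, then every letter is shifted forward by 11.
Undoing it on epg: shift back: e−11=t, p−11=e, g−11=v → tev; then reverse → vet.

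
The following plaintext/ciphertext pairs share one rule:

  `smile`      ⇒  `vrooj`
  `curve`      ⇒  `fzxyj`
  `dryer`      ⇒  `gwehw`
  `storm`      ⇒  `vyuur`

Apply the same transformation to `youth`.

Shifts by position in smile: pos 0: s→v (+3), pos 1: m→r (+5), pos 2: i→o (+6), pos 3: l→o (+3), pos 4: e→j (+5) — repeating every 3. A repeating key of period 3 is used — shifts +3, +5, +6 over and over.
Applying it to youth: y+3=b, o+5=t, u+6=a, t+3=w, h+5=m.

btawm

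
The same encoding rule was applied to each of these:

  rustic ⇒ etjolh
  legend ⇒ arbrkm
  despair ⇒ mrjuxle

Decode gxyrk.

r(17)→e(4) and u(20)→t(19) fit y≡5x+23 (mod 26); the inverse of 5 mod 26 is 21. Each letter's alphabet position (a=0..z=25) is mapped through 5·x+23 mod 26 — an affine cipher.
Decoding gxyrk: g(6)→21·(6−23)≡7=h; x(23)→21·(23−23)≡0=a; y(24)→21·(24−23)≡21=v; r(17)→21·(17−23)≡4=e; k(10)→21·(10−23)≡13=n (all mod 26).

haven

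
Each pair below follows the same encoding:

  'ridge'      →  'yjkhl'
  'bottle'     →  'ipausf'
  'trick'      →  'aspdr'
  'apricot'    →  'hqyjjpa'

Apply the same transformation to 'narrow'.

ubysvx

Shifts by position in ridge: pos 0: r→y (+7), pos 1: i→j (+1), pos 2: d→k (+7), pos 3: g→h (+1) — repeating every 2. It's a Vigenère-style cipher with numeric key [7,1]: position i shifts by key[i mod 2].
For narrow: n+7=u, a+1=b, r+7=y, r+1=s, o+7=v, w+1=x.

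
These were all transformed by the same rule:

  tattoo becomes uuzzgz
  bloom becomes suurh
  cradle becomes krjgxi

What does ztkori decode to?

client

The output letters match the input read backwards, each shifted +6: tattoo reversed is oottat. Two steps: reverse the string, then apply a Caesar shift of +6.
Reversing it on ztkori: shift back: z−6=t, t−6=n, k−6=e, o−6=i, r−6=l, i−6=c → tneilc; then reverse → client.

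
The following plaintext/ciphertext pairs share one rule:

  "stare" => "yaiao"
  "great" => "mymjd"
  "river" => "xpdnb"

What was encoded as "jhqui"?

In stare: s→y is +6, t→a is +7, a→i is +8, r→a is +9 — the shift increases by 1 each position. The shift increases by 1 at each position, starting from +6: 6, 7, 8, ….
Reversing it on jhqui: j−6=d, h−7=a, q−8=i, u−9=l, i−10=y.

daily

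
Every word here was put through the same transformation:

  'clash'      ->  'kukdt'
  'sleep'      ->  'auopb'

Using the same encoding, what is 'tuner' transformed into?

bdxpd

Each letter shifts forward by (position + 8), i.e. 8, 9, 10, … — the shift grows by one for each successive letter.
On tuner: t+8=b, u+9=d, n+10=x, e+11=p, r+12=d.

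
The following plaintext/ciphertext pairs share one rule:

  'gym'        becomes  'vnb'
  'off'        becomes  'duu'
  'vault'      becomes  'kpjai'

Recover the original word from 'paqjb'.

Each letter is shifted forward by 15 in the alphabet (a Caesar shift of +15).
Undoing it on paqjb: p−15=a, a−15=l, q−15=b, j−15=u, b−15=m.

album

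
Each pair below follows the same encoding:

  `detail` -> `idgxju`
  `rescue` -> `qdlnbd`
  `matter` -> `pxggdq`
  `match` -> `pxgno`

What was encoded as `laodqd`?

d(3)→i(8) and e(4)→d(3) fit y≡21x+23 (mod 26); the inverse of 21 mod 26 is 5. Treating letters as 0–25, the rule is x ↦ 21x + 23 (mod 26).
Reversing it on laodqd: l(11)→5·(11−23)≡18=s; a(0)→5·(0−23)≡15=p; o(14)→5·(14−23)≡7=h; d(3)→5·(3−23)≡4=e; q(16)→5·(16−23)≡17=r; d(3)→5·(3−23)≡4=e (all mod 26).

sphere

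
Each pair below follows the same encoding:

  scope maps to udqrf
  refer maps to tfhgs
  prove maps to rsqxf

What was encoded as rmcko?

A repeating key of period 3 is used — shifts +2, +1, +2 over and over.
Reversing it on rmcko: r−2=p, m−1=l, c−2=a, k−2=i, o−1=n.

plain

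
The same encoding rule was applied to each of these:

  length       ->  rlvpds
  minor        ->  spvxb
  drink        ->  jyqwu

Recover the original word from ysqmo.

In length: l→r is +6, e→l is +7, n→v is +8, g→p is +9 — the shift increases by 1 each position. Each letter shifts forward by (position + 6), i.e. 6, 7, 8, … — the shift grows by one for each successive letter.
Decoding ysqmo: y−6=s, s−7=l, q−8=i, m−9=d, o−10=e.

slide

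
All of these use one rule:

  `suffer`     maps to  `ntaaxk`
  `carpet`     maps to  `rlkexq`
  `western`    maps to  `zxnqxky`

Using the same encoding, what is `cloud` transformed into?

This is an affine cipher: with a=0,…,z=25, each position x becomes (3x+11) mod 26.
On cloud: c(2)→3·2+11≡17=r; l(11)→3·11+11≡18=s; o(14)→3·14+11≡1=b; u(20)→3·20+11≡19=t; d(3)→3·3+11≡20=u (all mod 26).

rsbtu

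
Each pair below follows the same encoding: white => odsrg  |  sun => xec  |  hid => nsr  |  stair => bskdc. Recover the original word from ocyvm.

close

Two steps: reverse the string, then apply a Caesar shift of +10.
Reversing it on ocyvm: shift back: o−10=e, c−10=s, y−10=o, v−10=l, m−10=c → esolc; then reverse → close.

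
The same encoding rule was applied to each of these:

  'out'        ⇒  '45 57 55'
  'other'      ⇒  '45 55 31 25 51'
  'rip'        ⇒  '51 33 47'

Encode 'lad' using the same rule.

39 17 23

o(#15)→45 and u(#21)→57: differences scale by 2, so n = 2·pos + 15. The formula is n = 2×(alphabet index, a=1) + 15.
For lad: l=12→39, a=1→17, d=4→23.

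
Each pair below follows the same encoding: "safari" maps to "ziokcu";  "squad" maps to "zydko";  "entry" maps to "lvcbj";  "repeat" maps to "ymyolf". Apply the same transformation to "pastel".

In safari: s→z is +7, a→i is +8, f→o is +9, a→k is +10 — the shift increases by 1 each position. Letter i (0-indexed) is shifted by i+7, so successive shifts are 7, 8, 9, ….
Applying it to pastel: p+7=w, a+8=i, s+9=b, t+10=d, e+11=p, l+12=x.

wibdpx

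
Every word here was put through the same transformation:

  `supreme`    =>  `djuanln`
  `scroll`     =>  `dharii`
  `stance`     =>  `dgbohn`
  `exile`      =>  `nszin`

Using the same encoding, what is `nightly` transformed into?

s(18)→d(3) and u(20)→j(9) fit y≡3x+1 (mod 26); the inverse of 3 mod 26 is 9. Treating letters as 0–25, the rule is x ↦ 3x + 1 (mod 26).
Applying it to nightly: n(13)→3·13+1≡14=o; i(8)→3·8+1≡25=z; g(6)→3·6+1≡19=t; h(7)→3·7+1≡22=w; t(19)→3·19+1≡6=g; l(11)→3·11+1≡8=i; y(24)→3·24+1≡21=v (all mod 26).

oztwgiv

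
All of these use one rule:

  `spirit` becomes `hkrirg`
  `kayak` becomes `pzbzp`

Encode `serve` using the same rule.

Each pair mirrors across the alphabet (s↔h, p↔k, i↔r): positions sum to 25. This is the alphabet-reversal cipher (Atbash): a becomes z, b becomes y, etc.
For serve: s↔h, e↔v, r↔i, v↔e, e↔v.

hviev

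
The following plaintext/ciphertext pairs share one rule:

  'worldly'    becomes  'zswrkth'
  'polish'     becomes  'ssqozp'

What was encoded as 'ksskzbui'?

honestly

In worldly: w→z is +3, o→s is +4, r→w is +5, l→r is +6 — the shift increases by 1 each position. Letter i (0-indexed) is shifted by i+3, so successive shifts are 3, 4, 5, ….
Undoing it on ksskzbui: k−3=h, s−4=o, s−5=n, k−6=e, z−7=s, b−8=t, u−9=l, i−10=y.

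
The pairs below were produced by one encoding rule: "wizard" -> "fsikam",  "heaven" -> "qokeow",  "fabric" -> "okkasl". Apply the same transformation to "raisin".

Vowels shift forward by 10 and consonants shift forward by 9.
Applying it to raisin: r(cons)+9=a, a(vowel)+10=k, i(vowel)+10=s, s(cons)+9=b, i(vowel)+10=s, n(cons)+9=w.

aksbsw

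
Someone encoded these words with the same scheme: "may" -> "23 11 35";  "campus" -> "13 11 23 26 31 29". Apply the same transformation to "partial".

26 11 28 30 19 11 22

m is letter #13 and maps to 23: an offset of 10. Letters become their 1-based position plus 10 (so a→11, b→12, …).
On partial: p=16→26, a=1→11, r=18→28, t=20→30, i=9→19, a=1→11, l=12→22.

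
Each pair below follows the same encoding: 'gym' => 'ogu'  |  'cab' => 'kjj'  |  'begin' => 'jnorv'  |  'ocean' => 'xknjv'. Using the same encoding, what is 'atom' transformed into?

The shift depends on letter class: consonant g→o is +8, but vowel a→j is +9. Vowels shift forward by 9 and consonants shift forward by 8.
Applying it to atom: a(vowel)+9=j, t(cons)+8=b, o(vowel)+9=x, m(cons)+8=u.

jbxu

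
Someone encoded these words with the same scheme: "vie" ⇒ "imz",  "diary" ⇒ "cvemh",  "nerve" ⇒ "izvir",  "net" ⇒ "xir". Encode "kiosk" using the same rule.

The output letters match the input read backwards, each shifted +4: vie reversed is eiv. Two steps: reverse the string, then apply a Caesar shift of +4.
On kiosk: reverse → ksoik; then shift: k+4=o, s+4=w, o+4=s, i+4=m, k+4=o.

owsmo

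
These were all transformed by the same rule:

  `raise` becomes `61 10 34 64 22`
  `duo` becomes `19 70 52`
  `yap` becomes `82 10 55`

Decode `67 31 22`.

r(#18)→61 and a(#1)→10: differences scale by 3, so n = 3·pos + 7. With a=1..z=26, the number is 3·pos + 7.
Reversing it on 67 31 22: 67→(67−7)÷3=20=t, 31→(31−7)÷3=8=h, 22→(22−7)÷3=5=e.

the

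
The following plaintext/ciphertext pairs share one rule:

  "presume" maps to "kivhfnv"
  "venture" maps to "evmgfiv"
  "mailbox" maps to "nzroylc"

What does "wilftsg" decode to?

Each letter is replaced by its mirror in the alphabet: a↔z, b↔y, c↔x, and so on (the Atbash cipher).
Reversing it on wilftsg: w↔d, i↔r, l↔o, f↔u, t↔g, s↔h, g↔t.

drought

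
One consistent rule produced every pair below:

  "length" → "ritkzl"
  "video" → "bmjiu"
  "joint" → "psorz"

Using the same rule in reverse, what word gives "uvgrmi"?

orange

Shifts by position in length: pos 0: l→r (+6), pos 1: e→i (+4), pos 2: n→t (+6), pos 3: g→k (+4) — repeating every 2. The shifts repeat in a cycle of length 2: positions 0,1,… shift by +6, +4, then the pattern repeats.
Undoing it on uvgrmi: u−6=o, v−4=r, g−6=a, r−4=n, m−6=g, i−4=e.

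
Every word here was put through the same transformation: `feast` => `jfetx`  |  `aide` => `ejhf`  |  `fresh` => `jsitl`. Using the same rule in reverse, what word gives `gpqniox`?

comment

Shifts by position in feast: pos 0: f→j (+4), pos 1: e→f (+1), pos 2: a→e (+4), pos 3: s→t (+1) — repeating every 2. A repeating key of period 2 is used — shifts +4, +1 over and over.
Reversing it on gpqniox: g−4=c, p−1=o, q−4=m, n−1=m, i−4=e, o−1=n, x−4=t.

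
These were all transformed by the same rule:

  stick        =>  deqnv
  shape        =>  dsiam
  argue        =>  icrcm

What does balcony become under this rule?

The shift depends on letter class: consonant s→d is +11, but vowel i→q is +8. Vowels shift forward by 8 and consonants shift forward by 11.
On balcony: b(cons)+11=m, a(vowel)+8=i, l(cons)+11=w, c(cons)+11=n, o(vowel)+8=w, n(cons)+11=y, y(cons)+11=j.

miwnwyj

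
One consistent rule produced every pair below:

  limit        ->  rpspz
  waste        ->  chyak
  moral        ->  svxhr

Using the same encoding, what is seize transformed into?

A repeating key of period 2 is used — shifts +6, +7 over and over.
On seize: s+6=y, e+7=l, i+6=o, z+7=g, e+6=k.

ylogk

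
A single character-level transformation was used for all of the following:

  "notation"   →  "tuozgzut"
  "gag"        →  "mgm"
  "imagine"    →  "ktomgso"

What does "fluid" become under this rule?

joarl

The output letters match the input read backwards, each shifted +6: notation reversed is noitaton. Read the word backwards and shift each letter +6.
Applying it to fluid: reverse → diulf; then shift: d+6=j, i+6=o, u+6=a, l+6=r, f+6=l.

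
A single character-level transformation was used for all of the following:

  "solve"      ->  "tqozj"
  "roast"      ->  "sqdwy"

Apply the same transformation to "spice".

Each letter shifts forward by (position + 1), i.e. 1, 2, 3, … — the shift grows by one for each successive letter.
Applying it to spice: s+1=t, p+2=r, i+3=l, c+4=g, e+5=j.

trlgj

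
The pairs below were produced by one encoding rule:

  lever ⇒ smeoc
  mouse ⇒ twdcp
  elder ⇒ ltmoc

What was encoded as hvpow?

angel

In lever: l→s is +7, e→m is +8, v→e is +9, e→o is +10 — the shift increases by 1 each position. Letter i (0-indexed) is shifted by i+7, so successive shifts are 7, 8, 9, ….
Decoding hvpow: h−7=a, v−8=n, p−9=g, o−10=e, w−11=l.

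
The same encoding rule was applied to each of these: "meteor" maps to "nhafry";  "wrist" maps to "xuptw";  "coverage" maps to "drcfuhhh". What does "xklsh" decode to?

where

The shifts repeat in a cycle of length 3: positions 0,1,… shift by +1, +3, +7, then the pattern repeats.
Decoding xklsh: x−1=w, k−3=h, l−7=e, s−1=r, h−3=e.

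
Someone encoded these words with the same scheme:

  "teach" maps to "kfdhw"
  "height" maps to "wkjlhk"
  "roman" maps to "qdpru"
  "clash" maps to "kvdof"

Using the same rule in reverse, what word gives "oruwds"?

patrol

The output letters match the input read backwards, each shifted +3: teach reversed is hcaet. Two steps: reverse the string, then apply a Caesar shift of +3.
Decoding oruwds: shift back: o−3=l, r−3=o, u−3=r, w−3=t, d−3=a, s−3=p → lortap; then reverse → patrol.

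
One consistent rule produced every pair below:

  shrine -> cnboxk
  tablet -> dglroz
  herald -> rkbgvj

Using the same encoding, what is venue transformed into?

fkxao

Shifts by position in shrine: pos 0: s→c (+10), pos 1: h→n (+6), pos 2: r→b (+10), pos 3: i→o (+6) — repeating every 2. The shifts repeat in a cycle of length 2: positions 0,1,… shift by +10, +6, then the pattern repeats.
Applying it to venue: v+10=f, e+6=k, n+10=x, u+6=a, e+10=o.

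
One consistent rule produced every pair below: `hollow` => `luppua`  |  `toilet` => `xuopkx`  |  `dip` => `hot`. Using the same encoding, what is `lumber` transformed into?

paqfkv

The rule splits by letter class: vowels +6, consonants +4.
On lumber: l(cons)+4=p, u(vowel)+6=a, m(cons)+4=q, b(cons)+4=f, e(vowel)+6=k, r(cons)+4=v.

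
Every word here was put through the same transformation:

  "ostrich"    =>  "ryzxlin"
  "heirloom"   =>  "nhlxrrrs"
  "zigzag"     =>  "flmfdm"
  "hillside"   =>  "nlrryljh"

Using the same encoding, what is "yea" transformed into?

Vowels shift forward by 3 and consonants shift forward by 6.
On yea: y(cons)+6=e, e(vowel)+3=h, a(vowel)+3=d.

ehd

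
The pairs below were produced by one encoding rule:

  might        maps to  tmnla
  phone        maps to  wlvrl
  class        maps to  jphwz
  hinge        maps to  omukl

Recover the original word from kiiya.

Shifts by position in might: pos 0: m→t (+7), pos 1: i→m (+4), pos 2: g→n (+7), pos 3: h→l (+4) — repeating every 2. The shifts repeat in a cycle of length 2: positions 0,1,… shift by +7, +4, then the pattern repeats.
Reversing it on kiiya: k−7=d, i−4=e, i−7=b, y−4=u, a−7=t.

debut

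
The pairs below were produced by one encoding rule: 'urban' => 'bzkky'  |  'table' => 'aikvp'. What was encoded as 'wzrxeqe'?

Letter i (0-indexed) is shifted by i+7, so successive shifts are 7, 8, 9, ….
Reversing it on wzrxeqe: w−7=p, z−8=r, r−9=i, x−10=n, e−11=t, q−12=e, e−13=r.

printer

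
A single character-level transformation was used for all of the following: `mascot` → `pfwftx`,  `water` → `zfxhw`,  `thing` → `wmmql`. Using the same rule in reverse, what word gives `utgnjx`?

rocket

Shifts by position in mascot: pos 0: m→p (+3), pos 1: a→f (+5), pos 2: s→w (+4), pos 3: c→f (+3), pos 4: o→t (+5), pos 5: t→x (+4) — repeating every 3. It's a Vigenère-style cipher with numeric key [3,5,4]: position i shifts by key[i mod 3].
Undoing it on utgnjx: u−3=r, t−5=o, g−4=c, n−3=k, j−5=e, x−4=t.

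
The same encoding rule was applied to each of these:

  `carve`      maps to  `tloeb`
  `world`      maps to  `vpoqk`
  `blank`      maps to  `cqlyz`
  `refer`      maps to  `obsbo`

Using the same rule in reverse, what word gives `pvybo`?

c(2)→t(19) and a(0)→l(11) fit y≡17x+11 (mod 26); the inverse of 17 mod 26 is 23. This is an affine cipher: with a=0,…,z=25, each position x becomes (17x+11) mod 26.
Reversing it on pvybo: p(15)→23·(15−11)≡14=o; v(21)→23·(21−11)≡22=w; y(24)→23·(24−11)≡13=n; b(1)→23·(1−11)≡4=e; o(14)→23·(14−11)≡17=r (all mod 26).

owner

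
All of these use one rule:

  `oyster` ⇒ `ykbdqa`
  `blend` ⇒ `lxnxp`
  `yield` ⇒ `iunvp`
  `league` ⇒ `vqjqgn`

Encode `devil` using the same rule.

Shifts by position in oyster: pos 0: o→y (+10), pos 1: y→k (+12), pos 2: s→b (+9), pos 3: t→d (+10), pos 4: e→q (+12), pos 5: r→a (+9) — repeating every 3. It's a Vigenère-style cipher with numeric key [10,12,9]: position i shifts by key[i mod 3].
On devil: d+10=n, e+12=q, v+9=e, i+10=s, l+12=x.

nqesx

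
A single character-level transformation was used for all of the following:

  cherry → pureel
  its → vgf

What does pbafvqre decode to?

Compare letters: c→p is +13, h→u is +13, e→r is +13 — a constant shift. It's a constant shift of +13 (ROT13).
Undoing it on pbafvqre: p−13=c, b−13=o, a−13=n, f−13=s, v−13=i, q−13=d, r−13=e, e−13=r.

consider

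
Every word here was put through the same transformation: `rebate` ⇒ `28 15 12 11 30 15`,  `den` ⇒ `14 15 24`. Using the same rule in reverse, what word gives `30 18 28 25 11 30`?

throat

Letters become their 1-based position plus 10 (so a→11, b→12, …).
Undoing it on 30 18 28 25 11 30: 30→(30−10)÷1=20=t, 18→(18−10)÷1=8=h, 28→(28−10)÷1=18=r, 25→(25−10)÷1=15=o, 11→(11−10)÷1=1=a, 30→(30−10)÷1=20=t.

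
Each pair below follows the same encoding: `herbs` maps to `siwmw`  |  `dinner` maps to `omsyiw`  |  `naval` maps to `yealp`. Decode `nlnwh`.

It's a Vigenère-style cipher with numeric key [11,4,5]: position i shifts by key[i mod 3].
Undoing it on nlnwh: n−11=c, l−4=h, n−5=i, w−11=l, h−4=d.

child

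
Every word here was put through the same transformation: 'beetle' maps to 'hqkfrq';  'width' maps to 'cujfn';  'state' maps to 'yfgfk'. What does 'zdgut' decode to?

Shifts by position in beetle: pos 0: b→h (+6), pos 1: e→q (+12), pos 2: e→k (+6), pos 3: t→f (+12) — repeating every 2. A repeating key of period 2 is used — shifts +6, +12 over and over.
Undoing it on zdgut: z−6=t, d−12=r, g−6=a, u−12=i, t−6=n.

train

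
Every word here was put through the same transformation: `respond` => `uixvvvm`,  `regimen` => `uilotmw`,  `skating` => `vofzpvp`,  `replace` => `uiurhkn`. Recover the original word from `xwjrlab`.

useless

In respond: r→u is +3, e→i is +4, s→x is +5, p→v is +6 — the shift increases by 1 each position. The shift increases by 1 at each position, starting from +3: 3, 4, 5, ….
Decoding xwjrlab: x−3=u, w−4=s, j−5=e, r−6=l, l−7=e, a−8=s, b−9=s.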